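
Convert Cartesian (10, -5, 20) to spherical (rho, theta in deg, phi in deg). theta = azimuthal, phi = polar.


rho = sqrt(10^2 + (-5)^2 + 20^2) = 22.9129
theta = atan2(-5, 10) = 333.4349 deg
phi = acos(20/22.9129) = 29.2059 deg

rho = 22.9129, theta = 333.4349 deg, phi = 29.2059 deg


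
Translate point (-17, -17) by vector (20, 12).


Translation: (x+dx, y+dy) = (-17+20, -17+12) = (3, -5)

(3, -5)


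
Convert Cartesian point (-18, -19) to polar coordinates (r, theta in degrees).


r = sqrt((-18)^2 + (-19)^2) = 26.1725
theta = atan2(-19, -18) = 226.5482 degrees

r = 26.1725, theta = 226.5482 degrees


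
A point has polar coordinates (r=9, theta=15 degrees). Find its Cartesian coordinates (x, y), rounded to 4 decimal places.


x = 9 * cos(15) = 8.6933
y = 9 * sin(15) = 2.3294

(8.6933, 2.3294)


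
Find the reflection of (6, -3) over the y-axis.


Reflection across y-axis: (x, y) -> (-x, y)
(6, -3) -> (-6, -3)

(-6, -3)


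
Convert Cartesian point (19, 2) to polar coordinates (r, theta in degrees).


r = sqrt(19^2 + 2^2) = 19.105
theta = atan2(2, 19) = 6.009 degrees

r = 19.105, theta = 6.009 degrees


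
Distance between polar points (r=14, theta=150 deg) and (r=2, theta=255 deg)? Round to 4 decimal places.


d = sqrt(r1^2 + r2^2 - 2*r1*r2*cos(t2-t1))
d = sqrt(14^2 + 2^2 - 2*14*2*cos(255-150)) = 14.6456

14.6456


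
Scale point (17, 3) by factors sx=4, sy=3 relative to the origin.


Scaling: (x*sx, y*sy) = (17*4, 3*3) = (68, 9)

(68, 9)


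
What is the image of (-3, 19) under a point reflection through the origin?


Reflection through origin: (x, y) -> (-x, -y)
(-3, 19) -> (3, -19)

(3, -19)


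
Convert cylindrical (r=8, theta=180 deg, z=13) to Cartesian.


x = 8 * cos(180) = -8
y = 8 * sin(180) = 0
z = 13

(-8, 0, 13)


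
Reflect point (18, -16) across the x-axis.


Reflection across x-axis: (x, y) -> (x, -y)
(18, -16) -> (18, 16)

(18, 16)


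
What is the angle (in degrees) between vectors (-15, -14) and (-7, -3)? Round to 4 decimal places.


dot = -15*-7 + -14*-3 = 147
|u| = 20.5183, |v| = 7.6158
cos(angle) = 0.9407
angle = 19.8265 degrees

19.8265 degrees


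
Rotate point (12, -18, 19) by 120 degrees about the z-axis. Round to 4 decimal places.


x' = 12*cos(120) - -18*sin(120) = 9.5885
y' = 12*sin(120) + -18*cos(120) = 19.3923
z' = 19

(9.5885, 19.3923, 19)


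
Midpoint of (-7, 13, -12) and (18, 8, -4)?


Midpoint = ((-7+18)/2, (13+8)/2, (-12+-4)/2) = (5.5, 10.5, -8)

(5.5, 10.5, -8)


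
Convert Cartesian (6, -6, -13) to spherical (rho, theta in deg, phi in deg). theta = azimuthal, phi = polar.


rho = sqrt(6^2 + (-6)^2 + (-13)^2) = 15.5242
theta = atan2(-6, 6) = 315 deg
phi = acos(-13/15.5242) = 146.867 deg

rho = 15.5242, theta = 315 deg, phi = 146.867 deg


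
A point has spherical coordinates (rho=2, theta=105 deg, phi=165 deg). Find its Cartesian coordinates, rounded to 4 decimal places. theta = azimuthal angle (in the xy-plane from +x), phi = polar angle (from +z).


x = 2 * sin(165) * cos(105) = -0.134
y = 2 * sin(165) * sin(105) = 0.5
z = 2 * cos(165) = -1.9319

(-0.134, 0.5, -1.9319)


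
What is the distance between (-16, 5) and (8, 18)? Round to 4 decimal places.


d = sqrt((8--16)^2 + (18-5)^2) = 27.2947

27.2947


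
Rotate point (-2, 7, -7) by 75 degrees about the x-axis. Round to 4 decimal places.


x' = -2
y' = 7*cos(75) - -7*sin(75) = 8.5732
z' = 7*sin(75) + -7*cos(75) = 4.9497

(-2, 8.5732, 4.9497)


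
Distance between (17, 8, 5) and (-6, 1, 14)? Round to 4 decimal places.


d = sqrt((-6-17)^2 + (1-8)^2 + (14-5)^2) = 25.671

25.671


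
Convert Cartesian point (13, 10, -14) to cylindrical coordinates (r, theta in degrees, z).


r = sqrt(13^2 + 10^2) = 16.4012
theta = atan2(10, 13) = 37.5686 deg
z = -14

r = 16.4012, theta = 37.5686 deg, z = -14


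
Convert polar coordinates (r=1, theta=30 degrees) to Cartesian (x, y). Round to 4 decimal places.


x = 1 * cos(30) = 0.866
y = 1 * sin(30) = 0.5

(0.866, 0.5)


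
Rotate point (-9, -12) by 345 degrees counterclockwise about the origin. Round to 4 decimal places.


x' = -9*cos(345) - -12*sin(345) = -11.7992
y' = -9*sin(345) + -12*cos(345) = -9.2617

(-11.7992, -9.2617)


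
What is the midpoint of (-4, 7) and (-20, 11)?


Midpoint = ((-4+-20)/2, (7+11)/2) = (-12, 9)

(-12, 9)


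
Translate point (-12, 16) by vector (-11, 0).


Translation: (x+dx, y+dy) = (-12+-11, 16+0) = (-23, 16)

(-23, 16)


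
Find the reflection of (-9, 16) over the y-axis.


Reflection across y-axis: (x, y) -> (-x, y)
(-9, 16) -> (9, 16)

(9, 16)


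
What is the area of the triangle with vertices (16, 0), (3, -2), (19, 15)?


Area = |x1(y2-y3) + x2(y3-y1) + x3(y1-y2)| / 2
= |16*(-2-15) + 3*(15-0) + 19*(0--2)| / 2
= 94.5

94.5


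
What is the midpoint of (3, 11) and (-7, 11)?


Midpoint = ((3+-7)/2, (11+11)/2) = (-2, 11)

(-2, 11)


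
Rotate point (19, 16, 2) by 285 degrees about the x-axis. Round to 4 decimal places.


x' = 19
y' = 16*cos(285) - 2*sin(285) = 6.073
z' = 16*sin(285) + 2*cos(285) = -14.9372

(19, 6.073, -14.9372)


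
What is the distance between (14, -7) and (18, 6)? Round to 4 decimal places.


d = sqrt((18-14)^2 + (6--7)^2) = 13.6015

13.6015


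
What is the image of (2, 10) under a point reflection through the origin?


Reflection through origin: (x, y) -> (-x, -y)
(2, 10) -> (-2, -10)

(-2, -10)


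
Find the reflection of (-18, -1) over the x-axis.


Reflection across x-axis: (x, y) -> (x, -y)
(-18, -1) -> (-18, 1)

(-18, 1)


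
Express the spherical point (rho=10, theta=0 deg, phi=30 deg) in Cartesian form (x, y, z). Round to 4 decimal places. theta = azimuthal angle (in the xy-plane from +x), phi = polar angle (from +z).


x = 10 * sin(30) * cos(0) = 5
y = 10 * sin(30) * sin(0) = 0
z = 10 * cos(30) = 8.6603

(5, 0, 8.6603)


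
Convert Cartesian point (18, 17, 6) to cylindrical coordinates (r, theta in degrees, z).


r = sqrt(18^2 + 17^2) = 24.7588
theta = atan2(17, 18) = 43.3634 deg
z = 6

r = 24.7588, theta = 43.3634 deg, z = 6


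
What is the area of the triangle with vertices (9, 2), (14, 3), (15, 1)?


Area = |x1(y2-y3) + x2(y3-y1) + x3(y1-y2)| / 2
= |9*(3-1) + 14*(1-2) + 15*(2-3)| / 2
= 5.5

5.5


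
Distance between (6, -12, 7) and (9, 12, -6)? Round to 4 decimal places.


d = sqrt((9-6)^2 + (12--12)^2 + (-6-7)^2) = 27.4591

27.4591


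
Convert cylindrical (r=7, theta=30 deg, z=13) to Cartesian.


x = 7 * cos(30) = 6.0622
y = 7 * sin(30) = 3.5
z = 13

(6.0622, 3.5, 13)


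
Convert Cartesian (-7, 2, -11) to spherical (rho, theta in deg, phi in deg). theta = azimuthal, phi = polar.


rho = sqrt((-7)^2 + 2^2 + (-11)^2) = 13.1909
theta = atan2(2, -7) = 164.0546 deg
phi = acos(-11/13.1909) = 146.5023 deg

rho = 13.1909, theta = 164.0546 deg, phi = 146.5023 deg


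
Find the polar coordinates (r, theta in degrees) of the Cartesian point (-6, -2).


r = sqrt((-6)^2 + (-2)^2) = 6.3246
theta = atan2(-2, -6) = 198.4349 degrees

r = 6.3246, theta = 198.4349 degrees


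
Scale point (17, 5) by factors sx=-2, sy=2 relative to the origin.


Scaling: (x*sx, y*sy) = (17*-2, 5*2) = (-34, 10)

(-34, 10)


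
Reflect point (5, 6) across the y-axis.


Reflection across y-axis: (x, y) -> (-x, y)
(5, 6) -> (-5, 6)

(-5, 6)


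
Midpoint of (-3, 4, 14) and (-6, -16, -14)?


Midpoint = ((-3+-6)/2, (4+-16)/2, (14+-14)/2) = (-4.5, -6, 0)

(-4.5, -6, 0)


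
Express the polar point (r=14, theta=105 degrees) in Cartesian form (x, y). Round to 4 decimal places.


x = 14 * cos(105) = -3.6235
y = 14 * sin(105) = 13.523

(-3.6235, 13.523)


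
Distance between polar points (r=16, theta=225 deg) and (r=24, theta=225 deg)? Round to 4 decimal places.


d = sqrt(r1^2 + r2^2 - 2*r1*r2*cos(t2-t1))
d = sqrt(16^2 + 24^2 - 2*16*24*cos(225-225)) = 8

8


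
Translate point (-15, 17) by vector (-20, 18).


Translation: (x+dx, y+dy) = (-15+-20, 17+18) = (-35, 35)

(-35, 35)


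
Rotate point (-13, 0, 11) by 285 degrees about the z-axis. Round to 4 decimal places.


x' = -13*cos(285) - 0*sin(285) = -3.3646
y' = -13*sin(285) + 0*cos(285) = 12.557
z' = 11

(-3.3646, 12.557, 11)


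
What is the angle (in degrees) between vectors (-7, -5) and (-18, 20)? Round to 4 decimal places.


dot = -7*-18 + -5*20 = 26
|u| = 8.6023, |v| = 26.9072
cos(angle) = 0.1123
angle = 83.5505 degrees

83.5505 degrees


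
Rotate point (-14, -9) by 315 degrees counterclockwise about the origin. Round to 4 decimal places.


x' = -14*cos(315) - -9*sin(315) = -16.2635
y' = -14*sin(315) + -9*cos(315) = 3.5355

(-16.2635, 3.5355)


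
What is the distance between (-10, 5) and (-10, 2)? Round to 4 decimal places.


d = sqrt((-10--10)^2 + (2-5)^2) = 3

3


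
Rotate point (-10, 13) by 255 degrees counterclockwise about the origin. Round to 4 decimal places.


x' = -10*cos(255) - 13*sin(255) = 15.1452
y' = -10*sin(255) + 13*cos(255) = 6.2946

(15.1452, 6.2946)


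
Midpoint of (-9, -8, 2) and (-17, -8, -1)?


Midpoint = ((-9+-17)/2, (-8+-8)/2, (2+-1)/2) = (-13, -8, 0.5)

(-13, -8, 0.5)


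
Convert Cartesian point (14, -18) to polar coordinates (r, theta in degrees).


r = sqrt(14^2 + (-18)^2) = 22.8035
theta = atan2(-18, 14) = 307.875 degrees

r = 22.8035, theta = 307.875 degrees


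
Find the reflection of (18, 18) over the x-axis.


Reflection across x-axis: (x, y) -> (x, -y)
(18, 18) -> (18, -18)

(18, -18)


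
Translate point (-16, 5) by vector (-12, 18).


Translation: (x+dx, y+dy) = (-16+-12, 5+18) = (-28, 23)

(-28, 23)


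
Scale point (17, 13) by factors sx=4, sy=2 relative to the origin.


Scaling: (x*sx, y*sy) = (17*4, 13*2) = (68, 26)

(68, 26)


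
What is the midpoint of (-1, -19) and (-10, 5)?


Midpoint = ((-1+-10)/2, (-19+5)/2) = (-5.5, -7)

(-5.5, -7)


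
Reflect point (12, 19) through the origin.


Reflection through origin: (x, y) -> (-x, -y)
(12, 19) -> (-12, -19)

(-12, -19)


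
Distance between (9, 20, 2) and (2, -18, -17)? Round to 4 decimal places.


d = sqrt((2-9)^2 + (-18-20)^2 + (-17-2)^2) = 43.0581

43.0581


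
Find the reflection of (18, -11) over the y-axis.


Reflection across y-axis: (x, y) -> (-x, y)
(18, -11) -> (-18, -11)

(-18, -11)


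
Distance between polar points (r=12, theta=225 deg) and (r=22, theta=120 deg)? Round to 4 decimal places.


d = sqrt(r1^2 + r2^2 - 2*r1*r2*cos(t2-t1))
d = sqrt(12^2 + 22^2 - 2*12*22*cos(120-225)) = 27.6524

27.6524


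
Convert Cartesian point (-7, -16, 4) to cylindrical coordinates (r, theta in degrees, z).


r = sqrt((-7)^2 + (-16)^2) = 17.4642
theta = atan2(-16, -7) = 246.3706 deg
z = 4

r = 17.4642, theta = 246.3706 deg, z = 4


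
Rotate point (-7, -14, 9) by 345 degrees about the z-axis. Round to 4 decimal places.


x' = -7*cos(345) - -14*sin(345) = -10.3849
y' = -7*sin(345) + -14*cos(345) = -11.7112
z' = 9

(-10.3849, -11.7112, 9)


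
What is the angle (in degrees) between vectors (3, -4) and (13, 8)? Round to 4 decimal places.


dot = 3*13 + -4*8 = 7
|u| = 5, |v| = 15.2643
cos(angle) = 0.0917
angle = 84.7376 degrees

84.7376 degrees


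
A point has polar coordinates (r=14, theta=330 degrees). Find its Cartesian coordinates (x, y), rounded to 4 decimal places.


x = 14 * cos(330) = 12.1244
y = 14 * sin(330) = -7

(12.1244, -7)


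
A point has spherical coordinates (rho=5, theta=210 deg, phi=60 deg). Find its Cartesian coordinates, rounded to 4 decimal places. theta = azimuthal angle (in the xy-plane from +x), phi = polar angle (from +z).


x = 5 * sin(60) * cos(210) = -3.75
y = 5 * sin(60) * sin(210) = -2.1651
z = 5 * cos(60) = 2.5

(-3.75, -2.1651, 2.5)


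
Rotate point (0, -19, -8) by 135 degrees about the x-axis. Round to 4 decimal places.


x' = 0
y' = -19*cos(135) - -8*sin(135) = 19.0919
z' = -19*sin(135) + -8*cos(135) = -7.7782

(0, 19.0919, -7.7782)


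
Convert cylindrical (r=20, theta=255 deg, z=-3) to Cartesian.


x = 20 * cos(255) = -5.1764
y = 20 * sin(255) = -19.3185
z = -3

(-5.1764, -19.3185, -3)


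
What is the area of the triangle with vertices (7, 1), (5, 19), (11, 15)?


Area = |x1(y2-y3) + x2(y3-y1) + x3(y1-y2)| / 2
= |7*(19-15) + 5*(15-1) + 11*(1-19)| / 2
= 50

50


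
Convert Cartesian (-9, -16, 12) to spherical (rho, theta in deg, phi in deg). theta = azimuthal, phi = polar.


rho = sqrt((-9)^2 + (-16)^2 + 12^2) = 21.9317
theta = atan2(-16, -9) = 240.6422 deg
phi = acos(12/21.9317) = 56.8281 deg

rho = 21.9317, theta = 240.6422 deg, phi = 56.8281 deg


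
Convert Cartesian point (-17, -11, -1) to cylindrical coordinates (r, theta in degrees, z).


r = sqrt((-17)^2 + (-11)^2) = 20.2485
theta = atan2(-11, -17) = 212.9052 deg
z = -1

r = 20.2485, theta = 212.9052 deg, z = -1


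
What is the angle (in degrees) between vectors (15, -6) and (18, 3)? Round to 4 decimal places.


dot = 15*18 + -6*3 = 252
|u| = 16.1555, |v| = 18.2483
cos(angle) = 0.8548
angle = 31.2637 degrees

31.2637 degrees


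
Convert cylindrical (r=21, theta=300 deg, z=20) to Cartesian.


x = 21 * cos(300) = 10.5
y = 21 * sin(300) = -18.1865
z = 20

(10.5, -18.1865, 20)


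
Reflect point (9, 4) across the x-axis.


Reflection across x-axis: (x, y) -> (x, -y)
(9, 4) -> (9, -4)

(9, -4)


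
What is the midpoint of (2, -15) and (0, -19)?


Midpoint = ((2+0)/2, (-15+-19)/2) = (1, -17)

(1, -17)


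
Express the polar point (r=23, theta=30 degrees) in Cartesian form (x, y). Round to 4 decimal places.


x = 23 * cos(30) = 19.9186
y = 23 * sin(30) = 11.5

(19.9186, 11.5)


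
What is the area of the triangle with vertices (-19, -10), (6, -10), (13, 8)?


Area = |x1(y2-y3) + x2(y3-y1) + x3(y1-y2)| / 2
= |-19*(-10-8) + 6*(8--10) + 13*(-10--10)| / 2
= 225

225


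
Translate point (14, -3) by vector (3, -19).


Translation: (x+dx, y+dy) = (14+3, -3+-19) = (17, -22)

(17, -22)


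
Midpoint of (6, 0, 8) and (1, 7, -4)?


Midpoint = ((6+1)/2, (0+7)/2, (8+-4)/2) = (3.5, 3.5, 2)

(3.5, 3.5, 2)


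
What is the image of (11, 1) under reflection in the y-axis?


Reflection across y-axis: (x, y) -> (-x, y)
(11, 1) -> (-11, 1)

(-11, 1)


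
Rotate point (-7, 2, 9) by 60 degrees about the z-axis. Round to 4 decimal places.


x' = -7*cos(60) - 2*sin(60) = -5.2321
y' = -7*sin(60) + 2*cos(60) = -5.0622
z' = 9

(-5.2321, -5.0622, 9)


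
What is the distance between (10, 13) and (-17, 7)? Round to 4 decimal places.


d = sqrt((-17-10)^2 + (7-13)^2) = 27.6586

27.6586


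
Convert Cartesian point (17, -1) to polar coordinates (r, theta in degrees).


r = sqrt(17^2 + (-1)^2) = 17.0294
theta = atan2(-1, 17) = 356.6335 degrees

r = 17.0294, theta = 356.6335 degrees


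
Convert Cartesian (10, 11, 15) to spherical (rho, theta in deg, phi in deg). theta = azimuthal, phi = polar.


rho = sqrt(10^2 + 11^2 + 15^2) = 21.1187
theta = atan2(11, 10) = 47.7263 deg
phi = acos(15/21.1187) = 44.7431 deg

rho = 21.1187, theta = 47.7263 deg, phi = 44.7431 deg


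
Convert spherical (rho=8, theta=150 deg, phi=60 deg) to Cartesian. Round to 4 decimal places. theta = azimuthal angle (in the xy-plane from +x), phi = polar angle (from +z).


x = 8 * sin(60) * cos(150) = -6
y = 8 * sin(60) * sin(150) = 3.4641
z = 8 * cos(60) = 4

(-6, 3.4641, 4)


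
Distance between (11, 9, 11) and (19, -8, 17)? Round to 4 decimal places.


d = sqrt((19-11)^2 + (-8-9)^2 + (17-11)^2) = 19.7231

19.7231


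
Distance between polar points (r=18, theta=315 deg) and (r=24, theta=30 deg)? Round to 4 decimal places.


d = sqrt(r1^2 + r2^2 - 2*r1*r2*cos(t2-t1))
d = sqrt(18^2 + 24^2 - 2*18*24*cos(30-315)) = 26.0073

26.0073


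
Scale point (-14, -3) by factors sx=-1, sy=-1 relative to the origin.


Scaling: (x*sx, y*sy) = (-14*-1, -3*-1) = (14, 3)

(14, 3)


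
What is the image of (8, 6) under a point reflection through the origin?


Reflection through origin: (x, y) -> (-x, -y)
(8, 6) -> (-8, -6)

(-8, -6)


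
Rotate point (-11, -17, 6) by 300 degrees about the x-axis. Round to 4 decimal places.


x' = -11
y' = -17*cos(300) - 6*sin(300) = -3.3038
z' = -17*sin(300) + 6*cos(300) = 17.7224

(-11, -3.3038, 17.7224)


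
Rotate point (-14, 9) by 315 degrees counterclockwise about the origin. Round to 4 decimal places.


x' = -14*cos(315) - 9*sin(315) = -3.5355
y' = -14*sin(315) + 9*cos(315) = 16.2635

(-3.5355, 16.2635)


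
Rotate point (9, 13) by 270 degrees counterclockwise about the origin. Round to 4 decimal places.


x' = 9*cos(270) - 13*sin(270) = 13
y' = 9*sin(270) + 13*cos(270) = -9

(13, -9)


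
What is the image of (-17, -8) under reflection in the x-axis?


Reflection across x-axis: (x, y) -> (x, -y)
(-17, -8) -> (-17, 8)

(-17, 8)


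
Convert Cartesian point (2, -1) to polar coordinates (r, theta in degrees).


r = sqrt(2^2 + (-1)^2) = 2.2361
theta = atan2(-1, 2) = 333.4349 degrees

r = 2.2361, theta = 333.4349 degrees


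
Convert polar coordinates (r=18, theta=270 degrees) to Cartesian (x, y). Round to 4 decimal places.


x = 18 * cos(270) = 0
y = 18 * sin(270) = -18

(0, -18)


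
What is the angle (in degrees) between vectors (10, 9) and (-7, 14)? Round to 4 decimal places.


dot = 10*-7 + 9*14 = 56
|u| = 13.4536, |v| = 15.6525
cos(angle) = 0.2659
angle = 74.5778 degrees

74.5778 degrees


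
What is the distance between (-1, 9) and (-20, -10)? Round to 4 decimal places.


d = sqrt((-20--1)^2 + (-10-9)^2) = 26.8701

26.8701


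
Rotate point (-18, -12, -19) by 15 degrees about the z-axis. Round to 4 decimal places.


x' = -18*cos(15) - -12*sin(15) = -14.2808
y' = -18*sin(15) + -12*cos(15) = -16.2499
z' = -19

(-14.2808, -16.2499, -19)


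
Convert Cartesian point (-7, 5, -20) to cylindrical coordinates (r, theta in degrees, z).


r = sqrt((-7)^2 + 5^2) = 8.6023
theta = atan2(5, -7) = 144.4623 deg
z = -20

r = 8.6023, theta = 144.4623 deg, z = -20


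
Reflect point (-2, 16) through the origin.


Reflection through origin: (x, y) -> (-x, -y)
(-2, 16) -> (2, -16)

(2, -16)


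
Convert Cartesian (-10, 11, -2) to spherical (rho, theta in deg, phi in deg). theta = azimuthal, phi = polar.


rho = sqrt((-10)^2 + 11^2 + (-2)^2) = 15
theta = atan2(11, -10) = 132.2737 deg
phi = acos(-2/15) = 97.6623 deg

rho = 15, theta = 132.2737 deg, phi = 97.6623 deg


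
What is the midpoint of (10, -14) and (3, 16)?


Midpoint = ((10+3)/2, (-14+16)/2) = (6.5, 1)

(6.5, 1)


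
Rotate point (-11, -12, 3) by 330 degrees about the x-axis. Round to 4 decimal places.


x' = -11
y' = -12*cos(330) - 3*sin(330) = -8.8923
z' = -12*sin(330) + 3*cos(330) = 8.5981

(-11, -8.8923, 8.5981)


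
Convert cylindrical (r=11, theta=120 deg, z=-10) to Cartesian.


x = 11 * cos(120) = -5.5
y = 11 * sin(120) = 9.5263
z = -10

(-5.5, 9.5263, -10)


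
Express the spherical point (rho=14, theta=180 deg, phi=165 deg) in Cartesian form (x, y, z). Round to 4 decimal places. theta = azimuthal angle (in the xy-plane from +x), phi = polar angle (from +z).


x = 14 * sin(165) * cos(180) = -3.6235
y = 14 * sin(165) * sin(180) = 0
z = 14 * cos(165) = -13.523

(-3.6235, 0, -13.523)


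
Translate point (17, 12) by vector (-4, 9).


Translation: (x+dx, y+dy) = (17+-4, 12+9) = (13, 21)

(13, 21)


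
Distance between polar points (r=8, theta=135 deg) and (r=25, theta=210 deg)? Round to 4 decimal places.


d = sqrt(r1^2 + r2^2 - 2*r1*r2*cos(t2-t1))
d = sqrt(8^2 + 25^2 - 2*8*25*cos(210-135)) = 24.1965

24.1965


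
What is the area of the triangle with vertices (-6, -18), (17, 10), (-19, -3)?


Area = |x1(y2-y3) + x2(y3-y1) + x3(y1-y2)| / 2
= |-6*(10--3) + 17*(-3--18) + -19*(-18-10)| / 2
= 354.5

354.5


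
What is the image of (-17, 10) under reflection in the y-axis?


Reflection across y-axis: (x, y) -> (-x, y)
(-17, 10) -> (17, 10)

(17, 10)


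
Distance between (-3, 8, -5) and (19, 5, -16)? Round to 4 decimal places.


d = sqrt((19--3)^2 + (5-8)^2 + (-16--5)^2) = 24.779

24.779


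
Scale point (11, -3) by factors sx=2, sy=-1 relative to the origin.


Scaling: (x*sx, y*sy) = (11*2, -3*-1) = (22, 3)

(22, 3)


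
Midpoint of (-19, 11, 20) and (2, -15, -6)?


Midpoint = ((-19+2)/2, (11+-15)/2, (20+-6)/2) = (-8.5, -2, 7)

(-8.5, -2, 7)


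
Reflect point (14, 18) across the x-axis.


Reflection across x-axis: (x, y) -> (x, -y)
(14, 18) -> (14, -18)

(14, -18)


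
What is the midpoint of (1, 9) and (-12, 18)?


Midpoint = ((1+-12)/2, (9+18)/2) = (-5.5, 13.5)

(-5.5, 13.5)


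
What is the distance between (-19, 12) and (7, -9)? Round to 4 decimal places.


d = sqrt((7--19)^2 + (-9-12)^2) = 33.4215

33.4215


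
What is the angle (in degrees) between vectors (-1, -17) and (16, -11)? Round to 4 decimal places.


dot = -1*16 + -17*-11 = 171
|u| = 17.0294, |v| = 19.4165
cos(angle) = 0.5172
angle = 58.8579 degrees

58.8579 degrees


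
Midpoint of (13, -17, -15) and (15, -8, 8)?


Midpoint = ((13+15)/2, (-17+-8)/2, (-15+8)/2) = (14, -12.5, -3.5)

(14, -12.5, -3.5)


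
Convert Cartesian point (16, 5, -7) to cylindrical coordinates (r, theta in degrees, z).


r = sqrt(16^2 + 5^2) = 16.7631
theta = atan2(5, 16) = 17.354 deg
z = -7

r = 16.7631, theta = 17.354 deg, z = -7


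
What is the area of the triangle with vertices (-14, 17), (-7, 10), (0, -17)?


Area = |x1(y2-y3) + x2(y3-y1) + x3(y1-y2)| / 2
= |-14*(10--17) + -7*(-17-17) + 0*(17-10)| / 2
= 70

70


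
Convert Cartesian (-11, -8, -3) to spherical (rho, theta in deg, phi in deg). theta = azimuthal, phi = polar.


rho = sqrt((-11)^2 + (-8)^2 + (-3)^2) = 13.9284
theta = atan2(-8, -11) = 216.0274 deg
phi = acos(-3/13.9284) = 102.4383 deg

rho = 13.9284, theta = 216.0274 deg, phi = 102.4383 deg


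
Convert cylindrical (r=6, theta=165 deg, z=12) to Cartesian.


x = 6 * cos(165) = -5.7956
y = 6 * sin(165) = 1.5529
z = 12

(-5.7956, 1.5529, 12)


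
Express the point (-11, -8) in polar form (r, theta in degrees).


r = sqrt((-11)^2 + (-8)^2) = 13.6015
theta = atan2(-8, -11) = 216.0274 degrees

r = 13.6015, theta = 216.0274 degrees


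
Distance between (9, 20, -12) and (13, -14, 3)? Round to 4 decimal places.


d = sqrt((13-9)^2 + (-14-20)^2 + (3--12)^2) = 37.3765

37.3765


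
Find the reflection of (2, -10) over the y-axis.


Reflection across y-axis: (x, y) -> (-x, y)
(2, -10) -> (-2, -10)

(-2, -10)


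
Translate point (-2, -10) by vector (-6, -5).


Translation: (x+dx, y+dy) = (-2+-6, -10+-5) = (-8, -15)

(-8, -15)


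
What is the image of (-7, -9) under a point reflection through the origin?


Reflection through origin: (x, y) -> (-x, -y)
(-7, -9) -> (7, 9)

(7, 9)


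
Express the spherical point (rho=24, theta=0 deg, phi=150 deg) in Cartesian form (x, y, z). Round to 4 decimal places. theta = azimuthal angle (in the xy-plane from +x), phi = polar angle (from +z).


x = 24 * sin(150) * cos(0) = 12
y = 24 * sin(150) * sin(0) = 0
z = 24 * cos(150) = -20.7846

(12, 0, -20.7846)


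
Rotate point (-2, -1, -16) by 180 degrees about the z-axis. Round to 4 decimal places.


x' = -2*cos(180) - -1*sin(180) = 2
y' = -2*sin(180) + -1*cos(180) = 1
z' = -16

(2, 1, -16)


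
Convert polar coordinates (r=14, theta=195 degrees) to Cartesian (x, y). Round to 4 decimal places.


x = 14 * cos(195) = -13.523
y = 14 * sin(195) = -3.6235

(-13.523, -3.6235)


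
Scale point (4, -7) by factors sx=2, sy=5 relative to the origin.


Scaling: (x*sx, y*sy) = (4*2, -7*5) = (8, -35)

(8, -35)


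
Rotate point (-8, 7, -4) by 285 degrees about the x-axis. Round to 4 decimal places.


x' = -8
y' = 7*cos(285) - -4*sin(285) = -2.052
z' = 7*sin(285) + -4*cos(285) = -7.7968

(-8, -2.052, -7.7968)


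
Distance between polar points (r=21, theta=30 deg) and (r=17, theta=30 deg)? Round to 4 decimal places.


d = sqrt(r1^2 + r2^2 - 2*r1*r2*cos(t2-t1))
d = sqrt(21^2 + 17^2 - 2*21*17*cos(30-30)) = 4

4


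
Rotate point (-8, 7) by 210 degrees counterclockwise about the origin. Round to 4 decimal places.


x' = -8*cos(210) - 7*sin(210) = 10.4282
y' = -8*sin(210) + 7*cos(210) = -2.0622

(10.4282, -2.0622)


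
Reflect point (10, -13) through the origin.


Reflection through origin: (x, y) -> (-x, -y)
(10, -13) -> (-10, 13)

(-10, 13)


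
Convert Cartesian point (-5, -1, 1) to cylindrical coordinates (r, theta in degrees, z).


r = sqrt((-5)^2 + (-1)^2) = 5.099
theta = atan2(-1, -5) = 191.3099 deg
z = 1

r = 5.099, theta = 191.3099 deg, z = 1


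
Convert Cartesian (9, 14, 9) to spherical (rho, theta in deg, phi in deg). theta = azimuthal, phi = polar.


rho = sqrt(9^2 + 14^2 + 9^2) = 18.9209
theta = atan2(14, 9) = 57.2648 deg
phi = acos(9/18.9209) = 61.5974 deg

rho = 18.9209, theta = 57.2648 deg, phi = 61.5974 deg


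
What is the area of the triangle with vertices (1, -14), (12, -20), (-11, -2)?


Area = |x1(y2-y3) + x2(y3-y1) + x3(y1-y2)| / 2
= |1*(-20--2) + 12*(-2--14) + -11*(-14--20)| / 2
= 30

30


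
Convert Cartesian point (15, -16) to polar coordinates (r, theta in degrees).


r = sqrt(15^2 + (-16)^2) = 21.9317
theta = atan2(-16, 15) = 313.1524 degrees

r = 21.9317, theta = 313.1524 degrees


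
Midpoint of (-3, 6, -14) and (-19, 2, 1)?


Midpoint = ((-3+-19)/2, (6+2)/2, (-14+1)/2) = (-11, 4, -6.5)

(-11, 4, -6.5)


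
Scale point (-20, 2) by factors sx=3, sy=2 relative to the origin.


Scaling: (x*sx, y*sy) = (-20*3, 2*2) = (-60, 4)

(-60, 4)


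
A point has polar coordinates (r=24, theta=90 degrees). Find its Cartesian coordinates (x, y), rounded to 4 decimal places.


x = 24 * cos(90) = 0
y = 24 * sin(90) = 24

(0, 24)


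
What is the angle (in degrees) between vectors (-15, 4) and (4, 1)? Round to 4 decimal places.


dot = -15*4 + 4*1 = -56
|u| = 15.5242, |v| = 4.1231
cos(angle) = -0.8749
angle = 151.0323 degrees

151.0323 degrees


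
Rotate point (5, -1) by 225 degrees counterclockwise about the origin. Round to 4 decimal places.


x' = 5*cos(225) - -1*sin(225) = -4.2426
y' = 5*sin(225) + -1*cos(225) = -2.8284

(-4.2426, -2.8284)


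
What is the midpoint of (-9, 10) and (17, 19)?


Midpoint = ((-9+17)/2, (10+19)/2) = (4, 14.5)

(4, 14.5)


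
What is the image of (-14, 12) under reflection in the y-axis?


Reflection across y-axis: (x, y) -> (-x, y)
(-14, 12) -> (14, 12)

(14, 12)


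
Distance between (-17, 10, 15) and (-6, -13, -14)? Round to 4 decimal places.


d = sqrt((-6--17)^2 + (-13-10)^2 + (-14-15)^2) = 38.6135

38.6135


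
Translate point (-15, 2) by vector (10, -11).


Translation: (x+dx, y+dy) = (-15+10, 2+-11) = (-5, -9)

(-5, -9)


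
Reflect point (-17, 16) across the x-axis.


Reflection across x-axis: (x, y) -> (x, -y)
(-17, 16) -> (-17, -16)

(-17, -16)


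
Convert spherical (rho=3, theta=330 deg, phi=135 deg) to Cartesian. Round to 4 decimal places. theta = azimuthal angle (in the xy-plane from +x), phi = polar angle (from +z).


x = 3 * sin(135) * cos(330) = 1.8371
y = 3 * sin(135) * sin(330) = -1.0607
z = 3 * cos(135) = -2.1213

(1.8371, -1.0607, -2.1213)


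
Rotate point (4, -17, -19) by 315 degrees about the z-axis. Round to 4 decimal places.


x' = 4*cos(315) - -17*sin(315) = -9.1924
y' = 4*sin(315) + -17*cos(315) = -14.8492
z' = -19

(-9.1924, -14.8492, -19)


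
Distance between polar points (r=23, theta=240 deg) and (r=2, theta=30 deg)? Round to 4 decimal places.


d = sqrt(r1^2 + r2^2 - 2*r1*r2*cos(t2-t1))
d = sqrt(23^2 + 2^2 - 2*23*2*cos(30-240)) = 24.7523

24.7523


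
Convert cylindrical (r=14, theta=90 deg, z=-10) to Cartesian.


x = 14 * cos(90) = 0
y = 14 * sin(90) = 14
z = -10

(0, 14, -10)


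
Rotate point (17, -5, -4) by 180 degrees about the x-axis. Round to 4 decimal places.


x' = 17
y' = -5*cos(180) - -4*sin(180) = 5
z' = -5*sin(180) + -4*cos(180) = 4

(17, 5, 4)


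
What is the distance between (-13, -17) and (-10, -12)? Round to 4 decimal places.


d = sqrt((-10--13)^2 + (-12--17)^2) = 5.831

5.831


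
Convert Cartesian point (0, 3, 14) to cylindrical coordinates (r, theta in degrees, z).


r = sqrt(0^2 + 3^2) = 3
theta = atan2(3, 0) = 90 deg
z = 14

r = 3, theta = 90 deg, z = 14


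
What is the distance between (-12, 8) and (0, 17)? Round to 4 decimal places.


d = sqrt((0--12)^2 + (17-8)^2) = 15

15


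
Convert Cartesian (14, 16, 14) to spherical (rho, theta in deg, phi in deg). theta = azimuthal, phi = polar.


rho = sqrt(14^2 + 16^2 + 14^2) = 25.4558
theta = atan2(16, 14) = 48.8141 deg
phi = acos(14/25.4558) = 56.6349 deg

rho = 25.4558, theta = 48.8141 deg, phi = 56.6349 deg


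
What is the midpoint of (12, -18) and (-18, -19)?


Midpoint = ((12+-18)/2, (-18+-19)/2) = (-3, -18.5)

(-3, -18.5)


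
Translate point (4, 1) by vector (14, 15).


Translation: (x+dx, y+dy) = (4+14, 1+15) = (18, 16)

(18, 16)


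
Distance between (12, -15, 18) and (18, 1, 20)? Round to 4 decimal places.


d = sqrt((18-12)^2 + (1--15)^2 + (20-18)^2) = 17.2047

17.2047


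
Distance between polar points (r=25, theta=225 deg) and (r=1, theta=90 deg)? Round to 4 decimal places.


d = sqrt(r1^2 + r2^2 - 2*r1*r2*cos(t2-t1))
d = sqrt(25^2 + 1^2 - 2*25*1*cos(90-225)) = 25.7168

25.7168


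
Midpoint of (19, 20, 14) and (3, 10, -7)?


Midpoint = ((19+3)/2, (20+10)/2, (14+-7)/2) = (11, 15, 3.5)

(11, 15, 3.5)


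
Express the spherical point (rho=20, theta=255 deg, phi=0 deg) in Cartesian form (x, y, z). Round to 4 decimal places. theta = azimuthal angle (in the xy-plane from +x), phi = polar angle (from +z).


x = 20 * sin(0) * cos(255) = 0
y = 20 * sin(0) * sin(255) = 0
z = 20 * cos(0) = 20

(0, 0, 20)


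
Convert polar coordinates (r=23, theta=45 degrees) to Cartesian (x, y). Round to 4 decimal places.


x = 23 * cos(45) = 16.2635
y = 23 * sin(45) = 16.2635

(16.2635, 16.2635)


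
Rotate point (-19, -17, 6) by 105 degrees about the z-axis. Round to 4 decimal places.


x' = -19*cos(105) - -17*sin(105) = 21.3383
y' = -19*sin(105) + -17*cos(105) = -13.9527
z' = 6

(21.3383, -13.9527, 6)


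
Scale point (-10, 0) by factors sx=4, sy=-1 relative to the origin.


Scaling: (x*sx, y*sy) = (-10*4, 0*-1) = (-40, 0)

(-40, 0)


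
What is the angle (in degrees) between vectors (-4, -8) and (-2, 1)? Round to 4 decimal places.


dot = -4*-2 + -8*1 = 0
|u| = 8.9443, |v| = 2.2361
cos(angle) = 0
angle = 90 degrees

90 degrees


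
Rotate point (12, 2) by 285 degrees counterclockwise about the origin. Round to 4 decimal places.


x' = 12*cos(285) - 2*sin(285) = 5.0377
y' = 12*sin(285) + 2*cos(285) = -11.0735

(5.0377, -11.0735)


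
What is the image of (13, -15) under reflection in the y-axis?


Reflection across y-axis: (x, y) -> (-x, y)
(13, -15) -> (-13, -15)

(-13, -15)


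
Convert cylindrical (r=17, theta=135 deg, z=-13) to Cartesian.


x = 17 * cos(135) = -12.0208
y = 17 * sin(135) = 12.0208
z = -13

(-12.0208, 12.0208, -13)


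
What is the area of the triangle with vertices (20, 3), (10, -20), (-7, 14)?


Area = |x1(y2-y3) + x2(y3-y1) + x3(y1-y2)| / 2
= |20*(-20-14) + 10*(14-3) + -7*(3--20)| / 2
= 365.5

365.5


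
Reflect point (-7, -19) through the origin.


Reflection through origin: (x, y) -> (-x, -y)
(-7, -19) -> (7, 19)

(7, 19)


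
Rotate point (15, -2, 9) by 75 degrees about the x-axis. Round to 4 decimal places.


x' = 15
y' = -2*cos(75) - 9*sin(75) = -9.211
z' = -2*sin(75) + 9*cos(75) = 0.3975

(15, -9.211, 0.3975)


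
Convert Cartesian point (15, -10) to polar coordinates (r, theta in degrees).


r = sqrt(15^2 + (-10)^2) = 18.0278
theta = atan2(-10, 15) = 326.3099 degrees

r = 18.0278, theta = 326.3099 degrees


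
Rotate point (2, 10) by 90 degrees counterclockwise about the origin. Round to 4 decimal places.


x' = 2*cos(90) - 10*sin(90) = -10
y' = 2*sin(90) + 10*cos(90) = 2

(-10, 2)


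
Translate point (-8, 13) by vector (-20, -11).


Translation: (x+dx, y+dy) = (-8+-20, 13+-11) = (-28, 2)

(-28, 2)


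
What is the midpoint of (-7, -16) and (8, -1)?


Midpoint = ((-7+8)/2, (-16+-1)/2) = (0.5, -8.5)

(0.5, -8.5)


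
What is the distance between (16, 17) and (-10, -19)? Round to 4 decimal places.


d = sqrt((-10-16)^2 + (-19-17)^2) = 44.4072

44.4072


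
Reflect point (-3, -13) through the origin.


Reflection through origin: (x, y) -> (-x, -y)
(-3, -13) -> (3, 13)

(3, 13)


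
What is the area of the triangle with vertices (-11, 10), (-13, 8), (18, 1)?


Area = |x1(y2-y3) + x2(y3-y1) + x3(y1-y2)| / 2
= |-11*(8-1) + -13*(1-10) + 18*(10-8)| / 2
= 38

38


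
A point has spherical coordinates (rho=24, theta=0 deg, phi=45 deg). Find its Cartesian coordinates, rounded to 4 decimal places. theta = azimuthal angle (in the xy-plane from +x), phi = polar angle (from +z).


x = 24 * sin(45) * cos(0) = 16.9706
y = 24 * sin(45) * sin(0) = 0
z = 24 * cos(45) = 16.9706

(16.9706, 0, 16.9706)


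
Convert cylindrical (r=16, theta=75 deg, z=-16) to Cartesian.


x = 16 * cos(75) = 4.1411
y = 16 * sin(75) = 15.4548
z = -16

(4.1411, 15.4548, -16)


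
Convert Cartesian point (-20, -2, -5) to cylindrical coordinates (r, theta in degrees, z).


r = sqrt((-20)^2 + (-2)^2) = 20.0998
theta = atan2(-2, -20) = 185.7106 deg
z = -5

r = 20.0998, theta = 185.7106 deg, z = -5


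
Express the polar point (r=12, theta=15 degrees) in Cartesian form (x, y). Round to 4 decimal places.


x = 12 * cos(15) = 11.5911
y = 12 * sin(15) = 3.1058

(11.5911, 3.1058)


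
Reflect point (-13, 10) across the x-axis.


Reflection across x-axis: (x, y) -> (x, -y)
(-13, 10) -> (-13, -10)

(-13, -10)


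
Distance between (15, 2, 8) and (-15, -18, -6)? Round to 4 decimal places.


d = sqrt((-15-15)^2 + (-18-2)^2 + (-6-8)^2) = 38.6782

38.6782


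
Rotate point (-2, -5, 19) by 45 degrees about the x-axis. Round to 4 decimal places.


x' = -2
y' = -5*cos(45) - 19*sin(45) = -16.9706
z' = -5*sin(45) + 19*cos(45) = 9.8995

(-2, -16.9706, 9.8995)


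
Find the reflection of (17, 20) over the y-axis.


Reflection across y-axis: (x, y) -> (-x, y)
(17, 20) -> (-17, 20)

(-17, 20)


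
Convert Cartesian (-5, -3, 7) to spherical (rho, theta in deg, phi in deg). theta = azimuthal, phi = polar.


rho = sqrt((-5)^2 + (-3)^2 + 7^2) = 9.1104
theta = atan2(-3, -5) = 210.9638 deg
phi = acos(7/9.1104) = 39.7941 deg

rho = 9.1104, theta = 210.9638 deg, phi = 39.7941 deg


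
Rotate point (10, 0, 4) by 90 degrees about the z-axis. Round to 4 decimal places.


x' = 10*cos(90) - 0*sin(90) = 0
y' = 10*sin(90) + 0*cos(90) = 10
z' = 4

(0, 10, 4)


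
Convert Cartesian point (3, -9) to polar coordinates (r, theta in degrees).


r = sqrt(3^2 + (-9)^2) = 9.4868
theta = atan2(-9, 3) = 288.4349 degrees

r = 9.4868, theta = 288.4349 degrees


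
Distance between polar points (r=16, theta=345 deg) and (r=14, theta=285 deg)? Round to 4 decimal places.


d = sqrt(r1^2 + r2^2 - 2*r1*r2*cos(t2-t1))
d = sqrt(16^2 + 14^2 - 2*16*14*cos(285-345)) = 15.0997

15.0997


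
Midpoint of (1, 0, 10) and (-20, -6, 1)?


Midpoint = ((1+-20)/2, (0+-6)/2, (10+1)/2) = (-9.5, -3, 5.5)

(-9.5, -3, 5.5)


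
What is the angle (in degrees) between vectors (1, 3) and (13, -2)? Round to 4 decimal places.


dot = 1*13 + 3*-2 = 7
|u| = 3.1623, |v| = 13.1529
cos(angle) = 0.1683
angle = 80.3112 degrees

80.3112 degrees


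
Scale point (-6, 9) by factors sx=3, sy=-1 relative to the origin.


Scaling: (x*sx, y*sy) = (-6*3, 9*-1) = (-18, -9)

(-18, -9)


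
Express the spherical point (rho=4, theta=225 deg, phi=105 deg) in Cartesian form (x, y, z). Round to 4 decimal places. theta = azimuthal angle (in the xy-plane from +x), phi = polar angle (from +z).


x = 4 * sin(105) * cos(225) = -2.7321
y = 4 * sin(105) * sin(225) = -2.7321
z = 4 * cos(105) = -1.0353

(-2.7321, -2.7321, -1.0353)


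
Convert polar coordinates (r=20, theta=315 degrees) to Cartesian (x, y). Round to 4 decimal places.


x = 20 * cos(315) = 14.1421
y = 20 * sin(315) = -14.1421

(14.1421, -14.1421)


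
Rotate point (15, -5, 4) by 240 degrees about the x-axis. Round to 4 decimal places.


x' = 15
y' = -5*cos(240) - 4*sin(240) = 5.9641
z' = -5*sin(240) + 4*cos(240) = 2.3301

(15, 5.9641, 2.3301)


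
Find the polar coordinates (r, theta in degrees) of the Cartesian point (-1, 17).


r = sqrt((-1)^2 + 17^2) = 17.0294
theta = atan2(17, -1) = 93.3665 degrees

r = 17.0294, theta = 93.3665 degrees


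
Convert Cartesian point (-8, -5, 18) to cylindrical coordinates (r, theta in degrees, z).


r = sqrt((-8)^2 + (-5)^2) = 9.434
theta = atan2(-5, -8) = 212.0054 deg
z = 18

r = 9.434, theta = 212.0054 deg, z = 18


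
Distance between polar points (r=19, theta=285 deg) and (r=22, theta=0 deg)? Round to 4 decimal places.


d = sqrt(r1^2 + r2^2 - 2*r1*r2*cos(t2-t1))
d = sqrt(19^2 + 22^2 - 2*19*22*cos(0-285)) = 25.0724

25.0724


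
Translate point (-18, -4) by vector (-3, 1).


Translation: (x+dx, y+dy) = (-18+-3, -4+1) = (-21, -3)

(-21, -3)


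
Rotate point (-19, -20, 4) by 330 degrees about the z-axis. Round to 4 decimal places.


x' = -19*cos(330) - -20*sin(330) = -26.4545
y' = -19*sin(330) + -20*cos(330) = -7.8205
z' = 4

(-26.4545, -7.8205, 4)


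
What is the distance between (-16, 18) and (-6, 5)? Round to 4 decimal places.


d = sqrt((-6--16)^2 + (5-18)^2) = 16.4012

16.4012


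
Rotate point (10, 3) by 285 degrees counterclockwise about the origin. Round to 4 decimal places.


x' = 10*cos(285) - 3*sin(285) = 5.486
y' = 10*sin(285) + 3*cos(285) = -8.8828

(5.486, -8.8828)


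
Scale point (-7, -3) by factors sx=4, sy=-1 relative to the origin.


Scaling: (x*sx, y*sy) = (-7*4, -3*-1) = (-28, 3)

(-28, 3)


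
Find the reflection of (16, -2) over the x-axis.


Reflection across x-axis: (x, y) -> (x, -y)
(16, -2) -> (16, 2)

(16, 2)


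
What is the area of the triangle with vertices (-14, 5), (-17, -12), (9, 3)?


Area = |x1(y2-y3) + x2(y3-y1) + x3(y1-y2)| / 2
= |-14*(-12-3) + -17*(3-5) + 9*(5--12)| / 2
= 198.5

198.5


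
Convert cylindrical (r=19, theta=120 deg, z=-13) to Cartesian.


x = 19 * cos(120) = -9.5
y = 19 * sin(120) = 16.4545
z = -13

(-9.5, 16.4545, -13)


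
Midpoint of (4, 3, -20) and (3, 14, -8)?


Midpoint = ((4+3)/2, (3+14)/2, (-20+-8)/2) = (3.5, 8.5, -14)

(3.5, 8.5, -14)


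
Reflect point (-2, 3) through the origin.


Reflection through origin: (x, y) -> (-x, -y)
(-2, 3) -> (2, -3)

(2, -3)


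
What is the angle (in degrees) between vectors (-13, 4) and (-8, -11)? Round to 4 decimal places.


dot = -13*-8 + 4*-11 = 60
|u| = 13.6015, |v| = 13.6015
cos(angle) = 0.3243
angle = 71.0754 degrees

71.0754 degrees


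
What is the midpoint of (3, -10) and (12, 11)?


Midpoint = ((3+12)/2, (-10+11)/2) = (7.5, 0.5)

(7.5, 0.5)


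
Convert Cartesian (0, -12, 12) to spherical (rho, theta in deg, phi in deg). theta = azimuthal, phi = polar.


rho = sqrt(0^2 + (-12)^2 + 12^2) = 16.9706
theta = atan2(-12, 0) = 270 deg
phi = acos(12/16.9706) = 45 deg

rho = 16.9706, theta = 270 deg, phi = 45 deg


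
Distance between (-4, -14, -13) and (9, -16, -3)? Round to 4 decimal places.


d = sqrt((9--4)^2 + (-16--14)^2 + (-3--13)^2) = 16.5227

16.5227


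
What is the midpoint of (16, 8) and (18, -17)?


Midpoint = ((16+18)/2, (8+-17)/2) = (17, -4.5)

(17, -4.5)
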